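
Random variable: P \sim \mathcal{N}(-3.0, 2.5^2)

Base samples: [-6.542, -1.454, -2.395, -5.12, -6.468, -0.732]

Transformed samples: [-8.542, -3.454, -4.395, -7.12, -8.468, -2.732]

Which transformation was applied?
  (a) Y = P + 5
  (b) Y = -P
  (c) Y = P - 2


Checking option (c) Y = P - 2:
  P = -6.542 -> Y = -8.542 ✓
  P = -1.454 -> Y = -3.454 ✓
  P = -2.395 -> Y = -4.395 ✓
All samples match this transformation.

(c) P - 2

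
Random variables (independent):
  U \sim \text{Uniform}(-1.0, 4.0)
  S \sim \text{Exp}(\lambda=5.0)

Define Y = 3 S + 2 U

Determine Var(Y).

For independent RVs: Var(aX + bY) = a²Var(X) + b²Var(Y)
Var(U) = 2.0833333
Var(S) = 0.04
Var(Y) = 2²*2.0833333 + 3²*0.04
= 4*2.0833333 + 9*0.04 = 8.6933333

8.6933333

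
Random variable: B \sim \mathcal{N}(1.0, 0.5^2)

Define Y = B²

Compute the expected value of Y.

Using E[X²] = Var(X) + (E[X])²:
E[B] = 1
Var(B) = 0.5^2 = 0.25
E[B²] = 0.25 + 1² = 0.25 + 1 = 1.25

1.25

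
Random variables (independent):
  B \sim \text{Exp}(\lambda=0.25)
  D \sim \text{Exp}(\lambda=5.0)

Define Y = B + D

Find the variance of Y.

For independent RVs: Var(aX + bY) = a²Var(X) + b²Var(Y)
Var(B) = 16
Var(D) = 0.04
Var(Y) = 1²*16 + 1²*0.04
= 1*16 + 1*0.04 = 16.04

16.04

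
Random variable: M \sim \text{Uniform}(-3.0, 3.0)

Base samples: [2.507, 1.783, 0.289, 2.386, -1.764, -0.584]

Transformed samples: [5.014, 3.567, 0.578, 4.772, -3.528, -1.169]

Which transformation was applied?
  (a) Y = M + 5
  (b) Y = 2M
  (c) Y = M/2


Checking option (b) Y = 2M:
  M = 2.507 -> Y = 5.014 ✓
  M = 1.783 -> Y = 3.567 ✓
  M = 0.289 -> Y = 0.578 ✓
All samples match this transformation.

(b) 2M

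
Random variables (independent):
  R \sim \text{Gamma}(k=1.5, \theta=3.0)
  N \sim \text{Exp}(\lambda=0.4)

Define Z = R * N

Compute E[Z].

For independent RVs: E[XY] = E[X]*E[Y]
E[R] = 4.5
E[N] = 2.5
E[Z] = 4.5 * 2.5 = 11.25

11.25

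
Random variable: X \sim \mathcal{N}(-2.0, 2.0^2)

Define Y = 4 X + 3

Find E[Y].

For Y = 4X + 3:
E[Y] = 4 * E[X] + 3
E[X] = -2.0 = -2
E[Y] = 4 * (-2) + 3 = -5

-5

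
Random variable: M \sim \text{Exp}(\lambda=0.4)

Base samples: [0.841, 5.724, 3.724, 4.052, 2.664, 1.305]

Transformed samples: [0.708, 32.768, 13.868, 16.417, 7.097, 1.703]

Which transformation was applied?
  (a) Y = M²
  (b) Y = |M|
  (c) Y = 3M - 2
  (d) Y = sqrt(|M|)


Checking option (a) Y = M²:
  M = 0.841 -> Y = 0.708 ✓
  M = 5.724 -> Y = 32.768 ✓
  M = 3.724 -> Y = 13.868 ✓
All samples match this transformation.

(a) M²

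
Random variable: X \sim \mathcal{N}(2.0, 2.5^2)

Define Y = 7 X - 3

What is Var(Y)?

For Y = aX + b: Var(Y) = a² * Var(X)
Var(X) = 2.5^2 = 6.25
Var(Y) = 7² * 6.25 = 49 * 6.25 = 306.25

306.25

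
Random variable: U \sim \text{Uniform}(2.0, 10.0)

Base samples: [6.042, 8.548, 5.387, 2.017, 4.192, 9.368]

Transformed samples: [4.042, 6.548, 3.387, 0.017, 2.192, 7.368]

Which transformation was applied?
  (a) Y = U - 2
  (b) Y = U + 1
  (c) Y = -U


Checking option (a) Y = U - 2:
  U = 6.042 -> Y = 4.042 ✓
  U = 8.548 -> Y = 6.548 ✓
  U = 5.387 -> Y = 3.387 ✓
All samples match this transformation.

(a) U - 2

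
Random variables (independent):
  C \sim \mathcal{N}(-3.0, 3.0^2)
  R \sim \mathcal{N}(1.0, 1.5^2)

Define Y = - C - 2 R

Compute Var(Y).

For independent RVs: Var(aX + bY) = a²Var(X) + b²Var(Y)
Var(C) = 9
Var(R) = 2.25
Var(Y) = (-1)²*9 + (-2)²*2.25
= 1*9 + 4*2.25 = 18

18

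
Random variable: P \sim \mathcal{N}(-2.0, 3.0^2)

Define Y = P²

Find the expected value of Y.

Using E[X²] = Var(X) + (E[X])²:
E[P] = -2
Var(P) = 3.0^2 = 9
E[P²] = 9 + (-2)² = 9 + 4 = 13

13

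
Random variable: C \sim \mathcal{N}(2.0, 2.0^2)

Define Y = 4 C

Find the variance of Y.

For Y = aC + b: Var(Y) = a² * Var(C)
Var(C) = 2.0^2 = 4
Var(Y) = 4² * 4 = 16 * 4 = 64

64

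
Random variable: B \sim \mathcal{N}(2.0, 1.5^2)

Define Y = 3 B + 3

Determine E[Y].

For Y = 3B + 3:
E[Y] = 3 * E[B] + 3
E[B] = 2.0 = 2
E[Y] = 3 * 2 + 3 = 9

9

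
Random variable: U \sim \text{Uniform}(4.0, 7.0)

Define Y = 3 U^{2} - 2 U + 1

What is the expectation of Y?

E[Y] = 3*E[U²] - 2*E[U] + 1
E[U] = 5.5
E[U²] = Var(U) + (E[U])² = 0.75 + 30.25 = 31
E[Y] = 3*31 - 2*5.5 + 1 = 83

83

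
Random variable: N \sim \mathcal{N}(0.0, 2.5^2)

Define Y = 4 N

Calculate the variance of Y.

For Y = aN + b: Var(Y) = a² * Var(N)
Var(N) = 2.5^2 = 6.25
Var(Y) = 4² * 6.25 = 16 * 6.25 = 100

100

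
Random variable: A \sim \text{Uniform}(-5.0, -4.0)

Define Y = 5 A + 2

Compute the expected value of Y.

For Y = 5A + 2:
E[Y] = 5 * E[A] + 2
E[A] = (-5 - 4)/2 = -4.5
E[Y] = 5 * (-4.5) + 2 = -20.5

-20.5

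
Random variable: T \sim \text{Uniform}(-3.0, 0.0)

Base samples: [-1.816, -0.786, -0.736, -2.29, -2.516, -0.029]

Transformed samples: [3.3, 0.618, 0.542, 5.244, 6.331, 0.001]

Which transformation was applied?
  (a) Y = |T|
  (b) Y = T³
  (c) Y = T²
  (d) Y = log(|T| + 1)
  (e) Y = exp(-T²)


Checking option (c) Y = T²:
  T = -1.816 -> Y = 3.3 ✓
  T = -0.786 -> Y = 0.618 ✓
  T = -0.736 -> Y = 0.542 ✓
All samples match this transformation.

(c) T²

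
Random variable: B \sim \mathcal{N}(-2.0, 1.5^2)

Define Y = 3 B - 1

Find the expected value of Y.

For Y = 3B - 1:
E[Y] = 3 * E[B] - 1
E[B] = -2.0 = -2
E[Y] = 3 * (-2) - 1 = -7

-7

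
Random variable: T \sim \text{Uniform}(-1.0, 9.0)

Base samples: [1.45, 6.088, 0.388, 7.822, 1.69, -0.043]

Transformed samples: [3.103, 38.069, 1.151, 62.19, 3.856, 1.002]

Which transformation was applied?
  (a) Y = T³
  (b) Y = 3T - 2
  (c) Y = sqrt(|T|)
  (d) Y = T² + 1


Checking option (d) Y = T² + 1:
  T = 1.45 -> Y = 3.103 ✓
  T = 6.088 -> Y = 38.069 ✓
  T = 0.388 -> Y = 1.151 ✓
All samples match this transformation.

(d) T² + 1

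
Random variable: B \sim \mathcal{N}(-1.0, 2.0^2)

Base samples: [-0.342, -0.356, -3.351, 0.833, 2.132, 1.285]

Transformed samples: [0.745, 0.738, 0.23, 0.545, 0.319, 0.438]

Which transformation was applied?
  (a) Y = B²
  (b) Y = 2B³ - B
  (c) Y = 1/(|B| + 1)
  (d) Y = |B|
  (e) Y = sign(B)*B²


Checking option (c) Y = 1/(|B| + 1):
  B = -0.342 -> Y = 0.745 ✓
  B = -0.356 -> Y = 0.738 ✓
  B = -3.351 -> Y = 0.23 ✓
All samples match this transformation.

(c) 1/(|B| + 1)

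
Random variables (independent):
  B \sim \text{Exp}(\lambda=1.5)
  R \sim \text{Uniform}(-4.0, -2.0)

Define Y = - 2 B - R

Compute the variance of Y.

For independent RVs: Var(aX + bY) = a²Var(X) + b²Var(Y)
Var(B) = 0.44444444
Var(R) = 0.33333333
Var(Y) = (-2)²*0.44444444 + (-1)²*0.33333333
= 4*0.44444444 + 1*0.33333333 = 2.1111111

2.1111111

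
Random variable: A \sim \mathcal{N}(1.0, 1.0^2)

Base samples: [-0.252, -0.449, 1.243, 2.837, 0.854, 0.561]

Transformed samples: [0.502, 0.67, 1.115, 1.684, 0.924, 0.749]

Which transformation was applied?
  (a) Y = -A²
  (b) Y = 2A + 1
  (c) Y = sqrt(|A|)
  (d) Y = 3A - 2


Checking option (c) Y = sqrt(|A|):
  A = -0.252 -> Y = 0.502 ✓
  A = -0.449 -> Y = 0.67 ✓
  A = 1.243 -> Y = 1.115 ✓
All samples match this transformation.

(c) sqrt(|A|)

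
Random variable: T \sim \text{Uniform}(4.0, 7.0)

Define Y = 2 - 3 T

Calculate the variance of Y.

For Y = aT + b: Var(Y) = a² * Var(T)
Var(T) = (7 - 4)^2/12 = 0.75
Var(Y) = (-3)² * 0.75 = 9 * 0.75 = 6.75

6.75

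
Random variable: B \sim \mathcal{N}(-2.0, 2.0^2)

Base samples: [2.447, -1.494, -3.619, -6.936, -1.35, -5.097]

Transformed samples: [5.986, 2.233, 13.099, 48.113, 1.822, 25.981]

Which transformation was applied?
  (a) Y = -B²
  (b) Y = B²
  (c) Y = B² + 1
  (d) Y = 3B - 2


Checking option (b) Y = B²:
  B = 2.447 -> Y = 5.986 ✓
  B = -1.494 -> Y = 2.233 ✓
  B = -3.619 -> Y = 13.099 ✓
All samples match this transformation.

(b) B²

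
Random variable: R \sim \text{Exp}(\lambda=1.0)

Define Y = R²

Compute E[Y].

Using E[X²] = Var(X) + (E[X])²:
E[R] = 1
Var(R) = 1/1.0^2 = 1
E[R²] = 1 + 1² = 1 + 1 = 2

2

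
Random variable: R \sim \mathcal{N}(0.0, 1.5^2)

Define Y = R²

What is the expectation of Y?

Using E[X²] = Var(X) + (E[X])²:
E[R] = 0
Var(R) = 1.5^2 = 2.25
E[R²] = 2.25 + 0² = 2.25 + 0 = 2.25

2.25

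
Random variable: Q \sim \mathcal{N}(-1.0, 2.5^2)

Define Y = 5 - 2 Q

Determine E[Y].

For Y = -2Q + 5:
E[Y] = -2 * E[Q] + 5
E[Q] = -1.0 = -1
E[Y] = -2 * (-1) + 5 = 7

7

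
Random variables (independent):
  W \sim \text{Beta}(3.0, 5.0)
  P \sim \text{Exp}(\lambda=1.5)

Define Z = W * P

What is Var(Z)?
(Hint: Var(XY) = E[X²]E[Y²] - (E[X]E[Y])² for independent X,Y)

Var(XY) = E[X²]E[Y²] - (E[X]E[Y])²
E[W] = 0.375, Var(W) = 0.026041667
E[P] = 0.66666667, Var(P) = 0.44444444
E[W²] = 0.026041667 + 0.375² = 0.16666667
E[P²] = 0.44444444 + 0.66666667² = 0.88888889
Var(Z) = 0.16666667*0.88888889 - (0.375*0.66666667)²
= 0.14814815 - 0.0625 = 0.085648148

0.085648148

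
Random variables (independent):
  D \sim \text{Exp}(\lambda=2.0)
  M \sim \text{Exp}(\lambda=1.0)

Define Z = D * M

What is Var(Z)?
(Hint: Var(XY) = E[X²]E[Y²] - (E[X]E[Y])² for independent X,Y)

Var(XY) = E[X²]E[Y²] - (E[X]E[Y])²
E[D] = 0.5, Var(D) = 0.25
E[M] = 1, Var(M) = 1
E[D²] = 0.25 + 0.5² = 0.5
E[M²] = 1 + 1² = 2
Var(Z) = 0.5*2 - (0.5*1)²
= 1 - 0.25 = 0.75

0.75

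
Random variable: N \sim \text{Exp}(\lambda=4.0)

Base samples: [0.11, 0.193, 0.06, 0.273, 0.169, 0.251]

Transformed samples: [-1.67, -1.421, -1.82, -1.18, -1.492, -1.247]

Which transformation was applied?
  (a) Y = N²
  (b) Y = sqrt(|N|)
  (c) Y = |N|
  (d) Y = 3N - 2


Checking option (d) Y = 3N - 2:
  N = 0.11 -> Y = -1.67 ✓
  N = 0.193 -> Y = -1.421 ✓
  N = 0.06 -> Y = -1.82 ✓
All samples match this transformation.

(d) 3N - 2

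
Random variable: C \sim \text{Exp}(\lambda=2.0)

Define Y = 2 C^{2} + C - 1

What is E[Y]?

E[Y] = 2*E[C²] + 1*E[C] - 1
E[C] = 0.5
E[C²] = Var(C) + (E[C])² = 0.25 + 0.25 = 0.5
E[Y] = 2*0.5 + 1*0.5 - 1 = 0.5

0.5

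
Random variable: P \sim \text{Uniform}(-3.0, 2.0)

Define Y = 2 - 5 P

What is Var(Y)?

For Y = aP + b: Var(Y) = a² * Var(P)
Var(P) = (2 + 3)^2/12 = 2.0833333
Var(Y) = (-5)² * 2.0833333 = 25 * 2.0833333 = 52.083333

52.083333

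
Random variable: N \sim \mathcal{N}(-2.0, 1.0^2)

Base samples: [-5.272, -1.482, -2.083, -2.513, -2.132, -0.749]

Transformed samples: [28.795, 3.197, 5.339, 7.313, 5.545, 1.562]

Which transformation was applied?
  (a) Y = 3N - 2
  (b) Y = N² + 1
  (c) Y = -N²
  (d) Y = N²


Checking option (b) Y = N² + 1:
  N = -5.272 -> Y = 28.795 ✓
  N = -1.482 -> Y = 3.197 ✓
  N = -2.083 -> Y = 5.339 ✓
All samples match this transformation.

(b) N² + 1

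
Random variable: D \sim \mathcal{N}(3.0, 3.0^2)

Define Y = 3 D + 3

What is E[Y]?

For Y = 3D + 3:
E[Y] = 3 * E[D] + 3
E[D] = 3.0 = 3
E[Y] = 3 * 3 + 3 = 12

12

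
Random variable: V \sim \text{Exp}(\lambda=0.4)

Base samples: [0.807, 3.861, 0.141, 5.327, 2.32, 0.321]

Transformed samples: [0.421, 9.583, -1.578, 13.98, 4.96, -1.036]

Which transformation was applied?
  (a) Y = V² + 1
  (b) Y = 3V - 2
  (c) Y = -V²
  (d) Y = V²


Checking option (b) Y = 3V - 2:
  V = 0.807 -> Y = 0.421 ✓
  V = 3.861 -> Y = 9.583 ✓
  V = 0.141 -> Y = -1.578 ✓
All samples match this transformation.

(b) 3V - 2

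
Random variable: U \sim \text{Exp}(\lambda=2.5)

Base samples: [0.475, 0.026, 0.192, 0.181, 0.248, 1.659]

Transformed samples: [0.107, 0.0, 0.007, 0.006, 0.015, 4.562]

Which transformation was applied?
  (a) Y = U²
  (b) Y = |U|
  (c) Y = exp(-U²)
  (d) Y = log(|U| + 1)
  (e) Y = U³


Checking option (e) Y = U³:
  U = 0.475 -> Y = 0.107 ✓
  U = 0.026 -> Y = 0.0 ✓
  U = 0.192 -> Y = 0.007 ✓
All samples match this transformation.

(e) U³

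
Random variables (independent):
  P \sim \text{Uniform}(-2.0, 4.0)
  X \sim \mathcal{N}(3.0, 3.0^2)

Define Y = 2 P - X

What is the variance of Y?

For independent RVs: Var(aX + bY) = a²Var(X) + b²Var(Y)
Var(P) = 3
Var(X) = 9
Var(Y) = 2²*3 + (-1)²*9
= 4*3 + 1*9 = 21

21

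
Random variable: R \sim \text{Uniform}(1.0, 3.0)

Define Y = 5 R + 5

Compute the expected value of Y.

For Y = 5R + 5:
E[Y] = 5 * E[R] + 5
E[R] = (1 + 3)/2 = 2
E[Y] = 5 * 2 + 5 = 15

15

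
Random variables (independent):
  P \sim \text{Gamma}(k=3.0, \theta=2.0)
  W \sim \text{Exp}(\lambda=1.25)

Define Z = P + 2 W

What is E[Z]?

E[Z] = 1*E[P] + 2*E[W]
E[P] = 6
E[W] = 0.8
E[Z] = 1*6 + 2*0.8 = 7.6

7.6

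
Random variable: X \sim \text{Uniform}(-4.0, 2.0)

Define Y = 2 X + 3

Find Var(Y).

For Y = aX + b: Var(Y) = a² * Var(X)
Var(X) = (2 + 4)^2/12 = 3
Var(Y) = 2² * 3 = 4 * 3 = 12

12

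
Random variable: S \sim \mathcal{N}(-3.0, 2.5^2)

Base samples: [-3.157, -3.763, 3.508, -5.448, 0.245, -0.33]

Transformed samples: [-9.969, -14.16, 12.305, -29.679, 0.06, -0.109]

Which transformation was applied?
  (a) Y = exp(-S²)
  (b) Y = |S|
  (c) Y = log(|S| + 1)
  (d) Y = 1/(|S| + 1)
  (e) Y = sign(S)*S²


Checking option (e) Y = sign(S)*S²:
  S = -3.157 -> Y = -9.969 ✓
  S = -3.763 -> Y = -14.16 ✓
  S = 3.508 -> Y = 12.305 ✓
All samples match this transformation.

(e) sign(S)*S²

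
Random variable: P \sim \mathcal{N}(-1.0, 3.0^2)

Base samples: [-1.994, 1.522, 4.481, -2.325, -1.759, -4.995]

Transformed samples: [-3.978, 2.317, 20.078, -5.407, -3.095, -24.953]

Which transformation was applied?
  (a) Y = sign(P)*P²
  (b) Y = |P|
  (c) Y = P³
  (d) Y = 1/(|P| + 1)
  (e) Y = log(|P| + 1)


Checking option (a) Y = sign(P)*P²:
  P = -1.994 -> Y = -3.978 ✓
  P = 1.522 -> Y = 2.317 ✓
  P = 4.481 -> Y = 20.078 ✓
All samples match this transformation.

(a) sign(P)*P²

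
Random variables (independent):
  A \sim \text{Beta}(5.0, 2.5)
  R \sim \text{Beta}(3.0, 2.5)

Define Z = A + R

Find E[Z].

E[Z] = 1*E[A] + 1*E[R]
E[A] = 0.66666667
E[R] = 0.54545455
E[Z] = 1*0.66666667 + 1*0.54545455 = 1.2121212

1.2121212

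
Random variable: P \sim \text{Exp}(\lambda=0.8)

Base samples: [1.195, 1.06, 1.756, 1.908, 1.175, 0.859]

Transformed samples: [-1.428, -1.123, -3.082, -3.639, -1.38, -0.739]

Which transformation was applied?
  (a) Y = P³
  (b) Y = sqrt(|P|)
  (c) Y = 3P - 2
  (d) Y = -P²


Checking option (d) Y = -P²:
  P = 1.195 -> Y = -1.428 ✓
  P = 1.06 -> Y = -1.123 ✓
  P = 1.756 -> Y = -3.082 ✓
All samples match this transformation.

(d) -P²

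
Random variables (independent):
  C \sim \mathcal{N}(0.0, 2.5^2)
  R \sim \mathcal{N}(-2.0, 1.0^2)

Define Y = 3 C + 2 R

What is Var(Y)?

For independent RVs: Var(aX + bY) = a²Var(X) + b²Var(Y)
Var(C) = 6.25
Var(R) = 1
Var(Y) = 3²*6.25 + 2²*1
= 9*6.25 + 4*1 = 60.25

60.25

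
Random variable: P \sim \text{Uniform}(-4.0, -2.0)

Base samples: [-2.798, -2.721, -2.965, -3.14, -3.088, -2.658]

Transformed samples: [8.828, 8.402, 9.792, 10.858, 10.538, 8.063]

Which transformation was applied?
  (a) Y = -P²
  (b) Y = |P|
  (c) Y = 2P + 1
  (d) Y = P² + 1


Checking option (d) Y = P² + 1:
  P = -2.798 -> Y = 8.828 ✓
  P = -2.721 -> Y = 8.402 ✓
  P = -2.965 -> Y = 9.792 ✓
All samples match this transformation.

(d) P² + 1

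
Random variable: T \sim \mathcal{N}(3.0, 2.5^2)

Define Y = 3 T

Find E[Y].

For Y = 3T:
E[Y] = 3 * E[T]
E[T] = 3.0 = 3
E[Y] = 3 * 3 = 9

9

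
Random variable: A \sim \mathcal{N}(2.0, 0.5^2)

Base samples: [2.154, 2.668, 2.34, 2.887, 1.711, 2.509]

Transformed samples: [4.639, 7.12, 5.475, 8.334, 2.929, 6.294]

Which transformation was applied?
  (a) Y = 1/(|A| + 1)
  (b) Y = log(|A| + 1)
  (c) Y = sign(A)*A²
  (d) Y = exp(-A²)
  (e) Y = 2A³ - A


Checking option (c) Y = sign(A)*A²:
  A = 2.154 -> Y = 4.639 ✓
  A = 2.668 -> Y = 7.12 ✓
  A = 2.34 -> Y = 5.475 ✓
All samples match this transformation.

(c) sign(A)*A²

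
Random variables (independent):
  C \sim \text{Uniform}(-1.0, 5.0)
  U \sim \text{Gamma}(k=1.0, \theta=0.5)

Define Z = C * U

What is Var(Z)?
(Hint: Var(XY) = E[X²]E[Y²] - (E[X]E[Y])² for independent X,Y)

Var(XY) = E[X²]E[Y²] - (E[X]E[Y])²
E[C] = 2, Var(C) = 3
E[U] = 0.5, Var(U) = 0.25
E[C²] = 3 + 2² = 7
E[U²] = 0.25 + 0.5² = 0.5
Var(Z) = 7*0.5 - (2*0.5)²
= 3.5 - 1 = 2.5

2.5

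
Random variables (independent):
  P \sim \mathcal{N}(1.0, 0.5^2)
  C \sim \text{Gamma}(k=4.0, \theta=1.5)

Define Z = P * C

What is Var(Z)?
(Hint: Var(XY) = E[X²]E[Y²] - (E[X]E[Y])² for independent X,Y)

Var(XY) = E[X²]E[Y²] - (E[X]E[Y])²
E[P] = 1, Var(P) = 0.25
E[C] = 6, Var(C) = 9
E[P²] = 0.25 + 1² = 1.25
E[C²] = 9 + 6² = 45
Var(Z) = 1.25*45 - (1*6)²
= 56.25 - 36 = 20.25

20.25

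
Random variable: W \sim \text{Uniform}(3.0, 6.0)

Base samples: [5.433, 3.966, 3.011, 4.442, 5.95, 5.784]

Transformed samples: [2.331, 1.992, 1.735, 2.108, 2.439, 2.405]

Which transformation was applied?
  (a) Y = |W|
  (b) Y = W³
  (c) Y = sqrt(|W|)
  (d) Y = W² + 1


Checking option (c) Y = sqrt(|W|):
  W = 5.433 -> Y = 2.331 ✓
  W = 3.966 -> Y = 1.992 ✓
  W = 3.011 -> Y = 1.735 ✓
All samples match this transformation.

(c) sqrt(|W|)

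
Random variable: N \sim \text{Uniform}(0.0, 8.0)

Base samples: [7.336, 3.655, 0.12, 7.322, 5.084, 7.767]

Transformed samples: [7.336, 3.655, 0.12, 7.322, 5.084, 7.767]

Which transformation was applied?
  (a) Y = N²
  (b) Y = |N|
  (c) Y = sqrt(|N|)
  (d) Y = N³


Checking option (b) Y = |N|:
  N = 7.336 -> Y = 7.336 ✓
  N = 3.655 -> Y = 3.655 ✓
  N = 0.12 -> Y = 0.12 ✓
All samples match this transformation.

(b) |N|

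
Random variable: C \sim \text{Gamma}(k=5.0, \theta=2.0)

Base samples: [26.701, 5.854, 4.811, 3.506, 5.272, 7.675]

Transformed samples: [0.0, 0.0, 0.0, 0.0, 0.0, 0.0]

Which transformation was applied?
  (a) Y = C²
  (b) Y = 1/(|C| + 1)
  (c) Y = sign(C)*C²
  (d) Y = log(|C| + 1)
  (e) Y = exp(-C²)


Checking option (e) Y = exp(-C²):
  C = 26.701 -> Y = 0.0 ✓
  C = 5.854 -> Y = 0.0 ✓
  C = 4.811 -> Y = 0.0 ✓
All samples match this transformation.

(e) exp(-C²)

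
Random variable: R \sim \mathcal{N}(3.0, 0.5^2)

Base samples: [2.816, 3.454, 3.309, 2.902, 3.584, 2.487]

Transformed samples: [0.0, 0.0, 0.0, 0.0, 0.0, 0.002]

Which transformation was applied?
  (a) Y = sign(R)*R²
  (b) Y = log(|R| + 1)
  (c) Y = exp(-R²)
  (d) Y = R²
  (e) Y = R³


Checking option (c) Y = exp(-R²):
  R = 2.816 -> Y = 0.0 ✓
  R = 3.454 -> Y = 0.0 ✓
  R = 3.309 -> Y = 0.0 ✓
All samples match this transformation.

(c) exp(-R²)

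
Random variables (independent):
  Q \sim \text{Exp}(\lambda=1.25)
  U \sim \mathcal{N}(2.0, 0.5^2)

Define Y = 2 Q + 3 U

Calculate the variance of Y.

For independent RVs: Var(aX + bY) = a²Var(X) + b²Var(Y)
Var(Q) = 0.64
Var(U) = 0.25
Var(Y) = 2²*0.64 + 3²*0.25
= 4*0.64 + 9*0.25 = 4.81

4.81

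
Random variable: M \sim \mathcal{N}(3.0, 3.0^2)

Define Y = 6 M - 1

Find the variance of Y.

For Y = aM + b: Var(Y) = a² * Var(M)
Var(M) = 3.0^2 = 9
Var(Y) = 6² * 9 = 36 * 9 = 324

324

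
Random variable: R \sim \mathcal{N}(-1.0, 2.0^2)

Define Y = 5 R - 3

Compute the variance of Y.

For Y = aR + b: Var(Y) = a² * Var(R)
Var(R) = 2.0^2 = 4
Var(Y) = 5² * 4 = 25 * 4 = 100

100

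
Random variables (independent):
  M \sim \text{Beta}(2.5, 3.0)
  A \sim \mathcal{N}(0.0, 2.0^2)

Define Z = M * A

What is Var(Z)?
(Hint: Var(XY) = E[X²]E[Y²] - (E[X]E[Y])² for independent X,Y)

Var(XY) = E[X²]E[Y²] - (E[X]E[Y])²
E[M] = 0.45454545, Var(M) = 0.038143675
E[A] = 0, Var(A) = 4
E[M²] = 0.038143675 + 0.45454545² = 0.24475524
E[A²] = 4 + 0² = 4
Var(Z) = 0.24475524*4 - (0.45454545*0)²
= 0.97902098 - 0 = 0.97902098

0.97902098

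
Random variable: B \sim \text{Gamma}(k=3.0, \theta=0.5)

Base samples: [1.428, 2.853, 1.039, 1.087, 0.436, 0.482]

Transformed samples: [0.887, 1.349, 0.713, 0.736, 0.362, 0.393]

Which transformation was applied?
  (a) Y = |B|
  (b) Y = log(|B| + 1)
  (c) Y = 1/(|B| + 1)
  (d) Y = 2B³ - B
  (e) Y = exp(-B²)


Checking option (b) Y = log(|B| + 1):
  B = 1.428 -> Y = 0.887 ✓
  B = 2.853 -> Y = 1.349 ✓
  B = 1.039 -> Y = 0.713 ✓
All samples match this transformation.

(b) log(|B| + 1)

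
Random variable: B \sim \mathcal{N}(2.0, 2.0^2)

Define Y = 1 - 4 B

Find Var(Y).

For Y = aB + b: Var(Y) = a² * Var(B)
Var(B) = 2.0^2 = 4
Var(Y) = (-4)² * 4 = 16 * 4 = 64

64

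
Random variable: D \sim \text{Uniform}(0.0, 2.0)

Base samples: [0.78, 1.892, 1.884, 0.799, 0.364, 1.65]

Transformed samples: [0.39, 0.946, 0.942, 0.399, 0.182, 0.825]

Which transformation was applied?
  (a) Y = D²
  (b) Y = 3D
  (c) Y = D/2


Checking option (c) Y = D/2:
  D = 0.78 -> Y = 0.39 ✓
  D = 1.892 -> Y = 0.946 ✓
  D = 1.884 -> Y = 0.942 ✓
All samples match this transformation.

(c) D/2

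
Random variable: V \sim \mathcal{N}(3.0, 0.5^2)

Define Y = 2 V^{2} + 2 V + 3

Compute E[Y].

E[Y] = 2*E[V²] + 2*E[V] + 3
E[V] = 3
E[V²] = Var(V) + (E[V])² = 0.25 + 9 = 9.25
E[Y] = 2*9.25 + 2*3 + 3 = 27.5

27.5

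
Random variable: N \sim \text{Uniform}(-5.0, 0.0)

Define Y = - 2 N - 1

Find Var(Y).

For Y = aN + b: Var(Y) = a² * Var(N)
Var(N) = (0 + 5)^2/12 = 2.0833333
Var(Y) = (-2)² * 2.0833333 = 4 * 2.0833333 = 8.3333333

8.3333333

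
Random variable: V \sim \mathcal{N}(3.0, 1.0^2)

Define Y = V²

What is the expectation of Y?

Using E[X²] = Var(X) + (E[X])²:
E[V] = 3
Var(V) = 1.0^2 = 1
E[V²] = 1 + 3² = 1 + 9 = 10

10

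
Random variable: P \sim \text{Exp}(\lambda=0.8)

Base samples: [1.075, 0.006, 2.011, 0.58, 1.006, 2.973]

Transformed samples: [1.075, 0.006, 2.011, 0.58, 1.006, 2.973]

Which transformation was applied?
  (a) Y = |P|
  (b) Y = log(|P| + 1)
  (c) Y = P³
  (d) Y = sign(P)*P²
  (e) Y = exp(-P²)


Checking option (a) Y = |P|:
  P = 1.075 -> Y = 1.075 ✓
  P = 0.006 -> Y = 0.006 ✓
  P = 2.011 -> Y = 2.011 ✓
All samples match this transformation.

(a) |P|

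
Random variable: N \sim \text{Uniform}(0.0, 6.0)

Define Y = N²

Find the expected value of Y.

Using E[X²] = Var(X) + (E[X])²:
E[N] = 3
Var(N) = (6 - 0)^2/12 = 3
E[N²] = 3 + 3² = 3 + 9 = 12

12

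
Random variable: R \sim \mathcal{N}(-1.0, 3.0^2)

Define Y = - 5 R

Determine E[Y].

For Y = -5R:
E[Y] = -5 * E[R]
E[R] = -1.0 = -1
E[Y] = -5 * (-1) = 5

5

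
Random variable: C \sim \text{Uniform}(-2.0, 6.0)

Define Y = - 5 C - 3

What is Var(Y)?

For Y = aC + b: Var(Y) = a² * Var(C)
Var(C) = (6 + 2)^2/12 = 5.3333333
Var(Y) = (-5)² * 5.3333333 = 25 * 5.3333333 = 133.33333

133.33333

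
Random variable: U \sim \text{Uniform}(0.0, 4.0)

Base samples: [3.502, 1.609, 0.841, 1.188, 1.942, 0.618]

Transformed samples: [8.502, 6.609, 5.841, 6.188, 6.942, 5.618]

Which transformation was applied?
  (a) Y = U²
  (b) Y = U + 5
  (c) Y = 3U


Checking option (b) Y = U + 5:
  U = 3.502 -> Y = 8.502 ✓
  U = 1.609 -> Y = 6.609 ✓
  U = 0.841 -> Y = 5.841 ✓
All samples match this transformation.

(b) U + 5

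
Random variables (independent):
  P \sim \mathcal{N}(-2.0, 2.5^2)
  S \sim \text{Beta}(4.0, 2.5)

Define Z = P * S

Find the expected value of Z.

For independent RVs: E[XY] = E[X]*E[Y]
E[P] = -2
E[S] = 0.61538462
E[Z] = -2 * 0.61538462 = -1.2307692

-1.2307692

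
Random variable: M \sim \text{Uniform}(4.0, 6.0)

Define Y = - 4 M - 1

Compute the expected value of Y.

For Y = -4M - 1:
E[Y] = -4 * E[M] - 1
E[M] = (4 + 6)/2 = 5
E[Y] = -4 * 5 - 1 = -21

-21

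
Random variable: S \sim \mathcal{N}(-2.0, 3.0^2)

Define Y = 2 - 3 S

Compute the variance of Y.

For Y = aS + b: Var(Y) = a² * Var(S)
Var(S) = 3.0^2 = 9
Var(Y) = (-3)² * 9 = 9 * 9 = 81

81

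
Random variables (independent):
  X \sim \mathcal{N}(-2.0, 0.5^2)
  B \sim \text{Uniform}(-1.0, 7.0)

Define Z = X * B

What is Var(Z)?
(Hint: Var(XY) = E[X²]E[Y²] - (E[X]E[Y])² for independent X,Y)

Var(XY) = E[X²]E[Y²] - (E[X]E[Y])²
E[X] = -2, Var(X) = 0.25
E[B] = 3, Var(B) = 5.3333333
E[X²] = 0.25 + (-2)² = 4.25
E[B²] = 5.3333333 + 3² = 14.333333
Var(Z) = 4.25*14.333333 - (-2*3)²
= 60.916667 - 36 = 24.916667

24.916667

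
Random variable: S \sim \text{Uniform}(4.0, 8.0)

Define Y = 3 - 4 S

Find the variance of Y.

For Y = aS + b: Var(Y) = a² * Var(S)
Var(S) = (8 - 4)^2/12 = 1.3333333
Var(Y) = (-4)² * 1.3333333 = 16 * 1.3333333 = 21.333333

21.333333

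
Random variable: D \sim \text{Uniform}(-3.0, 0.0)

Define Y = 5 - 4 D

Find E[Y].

For Y = -4D + 5:
E[Y] = -4 * E[D] + 5
E[D] = (-3 + 0)/2 = -1.5
E[Y] = -4 * (-1.5) + 5 = 11

11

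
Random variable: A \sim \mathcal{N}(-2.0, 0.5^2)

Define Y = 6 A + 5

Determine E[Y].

For Y = 6A + 5:
E[Y] = 6 * E[A] + 5
E[A] = -2.0 = -2
E[Y] = 6 * (-2) + 5 = -7

-7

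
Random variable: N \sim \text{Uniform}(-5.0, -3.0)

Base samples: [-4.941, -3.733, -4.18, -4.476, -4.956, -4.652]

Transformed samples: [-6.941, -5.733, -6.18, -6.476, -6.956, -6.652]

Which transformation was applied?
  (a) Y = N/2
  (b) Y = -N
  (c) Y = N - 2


Checking option (c) Y = N - 2:
  N = -4.941 -> Y = -6.941 ✓
  N = -3.733 -> Y = -5.733 ✓
  N = -4.18 -> Y = -6.18 ✓
All samples match this transformation.

(c) N - 2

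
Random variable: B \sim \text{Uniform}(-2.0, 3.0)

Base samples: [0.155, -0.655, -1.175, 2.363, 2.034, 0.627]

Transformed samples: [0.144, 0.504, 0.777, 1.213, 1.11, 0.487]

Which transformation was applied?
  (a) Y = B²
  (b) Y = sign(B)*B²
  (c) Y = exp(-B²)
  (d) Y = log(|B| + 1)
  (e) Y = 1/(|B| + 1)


Checking option (d) Y = log(|B| + 1):
  B = 0.155 -> Y = 0.144 ✓
  B = -0.655 -> Y = 0.504 ✓
  B = -1.175 -> Y = 0.777 ✓
All samples match this transformation.

(d) log(|B| + 1)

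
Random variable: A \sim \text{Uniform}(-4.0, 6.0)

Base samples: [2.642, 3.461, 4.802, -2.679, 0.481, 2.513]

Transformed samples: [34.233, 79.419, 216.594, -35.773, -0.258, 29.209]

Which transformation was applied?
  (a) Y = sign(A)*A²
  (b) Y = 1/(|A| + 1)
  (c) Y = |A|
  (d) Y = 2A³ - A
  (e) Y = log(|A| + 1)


Checking option (d) Y = 2A³ - A:
  A = 2.642 -> Y = 34.233 ✓
  A = 3.461 -> Y = 79.419 ✓
  A = 4.802 -> Y = 216.594 ✓
All samples match this transformation.

(d) 2A³ - A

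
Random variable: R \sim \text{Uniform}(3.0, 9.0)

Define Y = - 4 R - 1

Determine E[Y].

For Y = -4R - 1:
E[Y] = -4 * E[R] - 1
E[R] = (3 + 9)/2 = 6
E[Y] = -4 * 6 - 1 = -25

-25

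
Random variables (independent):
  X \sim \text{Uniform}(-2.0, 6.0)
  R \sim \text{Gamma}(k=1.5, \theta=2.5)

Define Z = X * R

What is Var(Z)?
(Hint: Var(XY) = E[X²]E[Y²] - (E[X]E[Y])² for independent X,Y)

Var(XY) = E[X²]E[Y²] - (E[X]E[Y])²
E[X] = 2, Var(X) = 5.3333333
E[R] = 3.75, Var(R) = 9.375
E[X²] = 5.3333333 + 2² = 9.3333333
E[R²] = 9.375 + 3.75² = 23.4375
Var(Z) = 9.3333333*23.4375 - (2*3.75)²
= 218.75 - 56.25 = 162.5

162.5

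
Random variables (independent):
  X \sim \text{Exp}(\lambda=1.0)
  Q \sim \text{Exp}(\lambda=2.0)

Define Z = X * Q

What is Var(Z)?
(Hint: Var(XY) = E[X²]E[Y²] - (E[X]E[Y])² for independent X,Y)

Var(XY) = E[X²]E[Y²] - (E[X]E[Y])²
E[X] = 1, Var(X) = 1
E[Q] = 0.5, Var(Q) = 0.25
E[X²] = 1 + 1² = 2
E[Q²] = 0.25 + 0.5² = 0.5
Var(Z) = 2*0.5 - (1*0.5)²
= 1 - 0.25 = 0.75

0.75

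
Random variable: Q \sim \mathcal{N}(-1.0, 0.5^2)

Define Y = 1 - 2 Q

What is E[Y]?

For Y = -2Q + 1:
E[Y] = -2 * E[Q] + 1
E[Q] = -1.0 = -1
E[Y] = -2 * (-1) + 1 = 3

3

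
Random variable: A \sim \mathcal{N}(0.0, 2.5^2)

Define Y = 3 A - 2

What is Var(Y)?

For Y = aA + b: Var(Y) = a² * Var(A)
Var(A) = 2.5^2 = 6.25
Var(Y) = 3² * 6.25 = 9 * 6.25 = 56.25

56.25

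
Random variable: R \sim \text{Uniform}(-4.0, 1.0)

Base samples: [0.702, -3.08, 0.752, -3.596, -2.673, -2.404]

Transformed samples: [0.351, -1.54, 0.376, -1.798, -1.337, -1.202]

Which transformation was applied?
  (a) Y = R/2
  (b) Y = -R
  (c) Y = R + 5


Checking option (a) Y = R/2:
  R = 0.702 -> Y = 0.351 ✓
  R = -3.08 -> Y = -1.54 ✓
  R = 0.752 -> Y = 0.376 ✓
All samples match this transformation.

(a) R/2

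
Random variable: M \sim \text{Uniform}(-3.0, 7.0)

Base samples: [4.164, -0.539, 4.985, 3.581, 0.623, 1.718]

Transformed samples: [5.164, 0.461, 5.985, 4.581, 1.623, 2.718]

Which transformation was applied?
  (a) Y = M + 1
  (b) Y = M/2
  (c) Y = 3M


Checking option (a) Y = M + 1:
  M = 4.164 -> Y = 5.164 ✓
  M = -0.539 -> Y = 0.461 ✓
  M = 4.985 -> Y = 5.985 ✓
All samples match this transformation.

(a) M + 1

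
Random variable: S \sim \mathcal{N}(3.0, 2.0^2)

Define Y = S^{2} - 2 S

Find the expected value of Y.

E[Y] = 1*E[S²] - 2*E[S]
E[S] = 3
E[S²] = Var(S) + (E[S])² = 4 + 9 = 13
E[Y] = 1*13 - 2*3 = 7

7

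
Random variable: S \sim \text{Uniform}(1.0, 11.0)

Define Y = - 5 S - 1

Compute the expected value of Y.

For Y = -5S - 1:
E[Y] = -5 * E[S] - 1
E[S] = (1 + 11)/2 = 6
E[Y] = -5 * 6 - 1 = -31

-31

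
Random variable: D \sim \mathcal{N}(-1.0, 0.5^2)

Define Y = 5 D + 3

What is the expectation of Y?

For Y = 5D + 3:
E[Y] = 5 * E[D] + 3
E[D] = -1.0 = -1
E[Y] = 5 * (-1) + 3 = -2

-2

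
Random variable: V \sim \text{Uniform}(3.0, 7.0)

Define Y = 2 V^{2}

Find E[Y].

E[Y] = 2*E[V²]
E[V] = 5
E[V²] = Var(V) + (E[V])² = 1.3333333 + 25 = 26.333333
E[Y] = 2*26.333333 = 52.666667

52.666667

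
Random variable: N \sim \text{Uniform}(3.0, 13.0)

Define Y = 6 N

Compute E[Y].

For Y = 6N:
E[Y] = 6 * E[N]
E[N] = (3 + 13)/2 = 8
E[Y] = 6 * 8 = 48

48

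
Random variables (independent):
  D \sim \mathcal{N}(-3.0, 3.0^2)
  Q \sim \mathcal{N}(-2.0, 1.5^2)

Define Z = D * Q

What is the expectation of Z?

For independent RVs: E[XY] = E[X]*E[Y]
E[D] = -3
E[Q] = -2
E[Z] = -3 * (-2) = 6

6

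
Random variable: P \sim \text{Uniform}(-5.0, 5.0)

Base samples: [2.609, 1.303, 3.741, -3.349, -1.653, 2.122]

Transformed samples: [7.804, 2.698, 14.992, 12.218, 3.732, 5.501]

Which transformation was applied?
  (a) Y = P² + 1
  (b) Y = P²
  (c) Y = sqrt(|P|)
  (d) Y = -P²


Checking option (a) Y = P² + 1:
  P = 2.609 -> Y = 7.804 ✓
  P = 1.303 -> Y = 2.698 ✓
  P = 3.741 -> Y = 14.992 ✓
All samples match this transformation.

(a) P² + 1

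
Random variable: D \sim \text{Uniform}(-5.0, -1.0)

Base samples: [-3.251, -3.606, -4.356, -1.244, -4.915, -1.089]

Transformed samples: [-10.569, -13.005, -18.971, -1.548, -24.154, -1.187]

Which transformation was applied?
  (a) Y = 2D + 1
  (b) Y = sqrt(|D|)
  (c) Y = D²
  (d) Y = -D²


Checking option (d) Y = -D²:
  D = -3.251 -> Y = -10.569 ✓
  D = -3.606 -> Y = -13.005 ✓
  D = -4.356 -> Y = -18.971 ✓
All samples match this transformation.

(d) -D²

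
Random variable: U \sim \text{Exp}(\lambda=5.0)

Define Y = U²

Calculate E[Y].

Using E[X²] = Var(X) + (E[X])²:
E[U] = 0.2
Var(U) = 1/5.0^2 = 0.04
E[U²] = 0.04 + 0.2² = 0.04 + 0.04 = 0.08

0.08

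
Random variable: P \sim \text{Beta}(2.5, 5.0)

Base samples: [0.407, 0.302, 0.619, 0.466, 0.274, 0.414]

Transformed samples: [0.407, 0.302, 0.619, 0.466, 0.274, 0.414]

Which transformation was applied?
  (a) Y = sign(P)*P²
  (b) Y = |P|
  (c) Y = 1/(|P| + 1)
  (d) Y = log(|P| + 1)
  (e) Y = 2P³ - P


Checking option (b) Y = |P|:
  P = 0.407 -> Y = 0.407 ✓
  P = 0.302 -> Y = 0.302 ✓
  P = 0.619 -> Y = 0.619 ✓
All samples match this transformation.

(b) |P|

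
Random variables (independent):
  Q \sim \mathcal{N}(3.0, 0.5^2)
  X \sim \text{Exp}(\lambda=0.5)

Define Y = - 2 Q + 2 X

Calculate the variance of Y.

For independent RVs: Var(aX + bY) = a²Var(X) + b²Var(Y)
Var(Q) = 0.25
Var(X) = 4
Var(Y) = (-2)²*0.25 + 2²*4
= 4*0.25 + 4*4 = 17

17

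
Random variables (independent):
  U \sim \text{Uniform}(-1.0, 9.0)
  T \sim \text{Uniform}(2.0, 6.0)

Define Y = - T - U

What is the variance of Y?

For independent RVs: Var(aX + bY) = a²Var(X) + b²Var(Y)
Var(U) = 8.3333333
Var(T) = 1.3333333
Var(Y) = (-1)²*8.3333333 + (-1)²*1.3333333
= 1*8.3333333 + 1*1.3333333 = 9.6666667

9.6666667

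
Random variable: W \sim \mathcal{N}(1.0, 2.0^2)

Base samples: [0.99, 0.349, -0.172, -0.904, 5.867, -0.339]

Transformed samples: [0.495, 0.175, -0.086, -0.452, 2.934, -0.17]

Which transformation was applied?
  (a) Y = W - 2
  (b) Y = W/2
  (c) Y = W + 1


Checking option (b) Y = W/2:
  W = 0.99 -> Y = 0.495 ✓
  W = 0.349 -> Y = 0.175 ✓
  W = -0.172 -> Y = -0.086 ✓
All samples match this transformation.

(b) W/2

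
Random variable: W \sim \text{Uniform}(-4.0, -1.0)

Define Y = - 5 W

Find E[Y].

For Y = -5W:
E[Y] = -5 * E[W]
E[W] = (-4 - 1)/2 = -2.5
E[Y] = -5 * (-2.5) = 12.5

12.5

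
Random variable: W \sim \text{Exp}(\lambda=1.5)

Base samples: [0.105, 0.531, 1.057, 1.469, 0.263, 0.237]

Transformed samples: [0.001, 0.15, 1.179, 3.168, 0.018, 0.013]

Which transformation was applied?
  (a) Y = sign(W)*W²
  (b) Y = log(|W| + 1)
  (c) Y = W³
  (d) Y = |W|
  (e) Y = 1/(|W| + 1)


Checking option (c) Y = W³:
  W = 0.105 -> Y = 0.001 ✓
  W = 0.531 -> Y = 0.15 ✓
  W = 1.057 -> Y = 1.179 ✓
All samples match this transformation.

(c) W³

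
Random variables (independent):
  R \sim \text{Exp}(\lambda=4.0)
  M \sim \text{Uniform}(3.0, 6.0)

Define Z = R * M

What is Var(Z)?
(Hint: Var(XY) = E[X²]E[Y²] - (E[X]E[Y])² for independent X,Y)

Var(XY) = E[X²]E[Y²] - (E[X]E[Y])²
E[R] = 0.25, Var(R) = 0.0625
E[M] = 4.5, Var(M) = 0.75
E[R²] = 0.0625 + 0.25² = 0.125
E[M²] = 0.75 + 4.5² = 21
Var(Z) = 0.125*21 - (0.25*4.5)²
= 2.625 - 1.265625 = 1.359375

1.359375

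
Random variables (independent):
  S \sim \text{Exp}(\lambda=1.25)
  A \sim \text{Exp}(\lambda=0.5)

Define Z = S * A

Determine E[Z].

For independent RVs: E[XY] = E[X]*E[Y]
E[S] = 0.8
E[A] = 2
E[Z] = 0.8 * 2 = 1.6

1.6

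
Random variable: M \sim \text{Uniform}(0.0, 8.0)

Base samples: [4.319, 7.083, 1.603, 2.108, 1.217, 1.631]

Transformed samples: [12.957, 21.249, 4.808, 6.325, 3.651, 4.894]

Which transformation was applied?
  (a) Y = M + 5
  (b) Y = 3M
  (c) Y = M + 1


Checking option (b) Y = 3M:
  M = 4.319 -> Y = 12.957 ✓
  M = 7.083 -> Y = 21.249 ✓
  M = 1.603 -> Y = 4.808 ✓
All samples match this transformation.

(b) 3M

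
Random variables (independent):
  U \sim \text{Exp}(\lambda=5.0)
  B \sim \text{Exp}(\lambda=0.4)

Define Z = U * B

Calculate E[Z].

For independent RVs: E[XY] = E[X]*E[Y]
E[U] = 0.2
E[B] = 2.5
E[Z] = 0.2 * 2.5 = 0.5

0.5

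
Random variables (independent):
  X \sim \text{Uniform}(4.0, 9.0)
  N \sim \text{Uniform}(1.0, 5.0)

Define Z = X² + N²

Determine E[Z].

E[Z] = E[X²] + E[N²]
E[X²] = Var(X) + E[X]² = 2.0833333 + 42.25 = 44.333333
E[N²] = Var(N) + E[N]² = 1.3333333 + 9 = 10.333333
E[Z] = 44.333333 + 10.333333 = 54.666667

54.666667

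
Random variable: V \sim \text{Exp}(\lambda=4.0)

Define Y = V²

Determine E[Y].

Using E[X²] = Var(X) + (E[X])²:
E[V] = 0.25
Var(V) = 1/4.0^2 = 0.0625
E[V²] = 0.0625 + 0.25² = 0.0625 + 0.0625 = 0.125

0.125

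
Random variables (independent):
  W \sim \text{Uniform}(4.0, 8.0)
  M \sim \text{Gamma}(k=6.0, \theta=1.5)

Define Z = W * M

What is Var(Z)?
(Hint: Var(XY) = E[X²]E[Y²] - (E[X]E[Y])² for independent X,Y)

Var(XY) = E[X²]E[Y²] - (E[X]E[Y])²
E[W] = 6, Var(W) = 1.3333333
E[M] = 9, Var(M) = 13.5
E[W²] = 1.3333333 + 6² = 37.333333
E[M²] = 13.5 + 9² = 94.5
Var(Z) = 37.333333*94.5 - (6*9)²
= 3528 - 2916 = 612

612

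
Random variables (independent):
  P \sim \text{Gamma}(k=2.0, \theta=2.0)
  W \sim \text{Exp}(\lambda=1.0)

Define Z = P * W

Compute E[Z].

For independent RVs: E[XY] = E[X]*E[Y]
E[P] = 4
E[W] = 1
E[Z] = 4 * 1 = 4

4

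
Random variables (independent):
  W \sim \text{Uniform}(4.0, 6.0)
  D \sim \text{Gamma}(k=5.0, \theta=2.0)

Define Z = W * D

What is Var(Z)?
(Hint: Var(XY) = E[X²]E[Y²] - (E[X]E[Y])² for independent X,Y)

Var(XY) = E[X²]E[Y²] - (E[X]E[Y])²
E[W] = 5, Var(W) = 0.33333333
E[D] = 10, Var(D) = 20
E[W²] = 0.33333333 + 5² = 25.333333
E[D²] = 20 + 10² = 120
Var(Z) = 25.333333*120 - (5*10)²
= 3040 - 2500 = 540

540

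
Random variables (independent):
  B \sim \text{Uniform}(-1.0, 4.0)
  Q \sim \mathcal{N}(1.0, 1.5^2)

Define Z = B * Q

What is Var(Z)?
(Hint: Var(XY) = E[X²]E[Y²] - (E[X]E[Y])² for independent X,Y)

Var(XY) = E[X²]E[Y²] - (E[X]E[Y])²
E[B] = 1.5, Var(B) = 2.0833333
E[Q] = 1, Var(Q) = 2.25
E[B²] = 2.0833333 + 1.5² = 4.3333333
E[Q²] = 2.25 + 1² = 3.25
Var(Z) = 4.3333333*3.25 - (1.5*1)²
= 14.083333 - 2.25 = 11.833333

11.833333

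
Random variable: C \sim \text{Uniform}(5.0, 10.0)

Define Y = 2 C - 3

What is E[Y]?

For Y = 2C - 3:
E[Y] = 2 * E[C] - 3
E[C] = (5 + 10)/2 = 7.5
E[Y] = 2 * 7.5 - 3 = 12

12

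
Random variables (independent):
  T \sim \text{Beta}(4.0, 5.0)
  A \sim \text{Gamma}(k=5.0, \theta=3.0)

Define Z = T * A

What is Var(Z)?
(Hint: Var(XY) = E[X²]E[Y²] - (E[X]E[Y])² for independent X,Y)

Var(XY) = E[X²]E[Y²] - (E[X]E[Y])²
E[T] = 0.44444444, Var(T) = 0.024691358
E[A] = 15, Var(A) = 45
E[T²] = 0.024691358 + 0.44444444² = 0.22222222
E[A²] = 45 + 15² = 270
Var(Z) = 0.22222222*270 - (0.44444444*15)²
= 60 - 44.444444 = 15.555556

15.555556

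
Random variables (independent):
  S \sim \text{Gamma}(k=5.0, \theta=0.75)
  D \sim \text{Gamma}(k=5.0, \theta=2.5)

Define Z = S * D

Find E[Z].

For independent RVs: E[XY] = E[X]*E[Y]
E[S] = 3.75
E[D] = 12.5
E[Z] = 3.75 * 12.5 = 46.875

46.875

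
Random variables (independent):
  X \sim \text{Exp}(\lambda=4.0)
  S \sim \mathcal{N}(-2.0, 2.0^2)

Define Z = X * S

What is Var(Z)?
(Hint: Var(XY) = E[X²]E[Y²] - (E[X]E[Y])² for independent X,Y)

Var(XY) = E[X²]E[Y²] - (E[X]E[Y])²
E[X] = 0.25, Var(X) = 0.0625
E[S] = -2, Var(S) = 4
E[X²] = 0.0625 + 0.25² = 0.125
E[S²] = 4 + (-2)² = 8
Var(Z) = 0.125*8 - (0.25*(-2))²
= 1 - 0.25 = 0.75

0.75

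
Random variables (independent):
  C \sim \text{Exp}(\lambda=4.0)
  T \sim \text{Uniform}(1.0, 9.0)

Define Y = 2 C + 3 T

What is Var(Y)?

For independent RVs: Var(aX + bY) = a²Var(X) + b²Var(Y)
Var(C) = 0.0625
Var(T) = 5.3333333
Var(Y) = 2²*0.0625 + 3²*5.3333333
= 4*0.0625 + 9*5.3333333 = 48.25

48.25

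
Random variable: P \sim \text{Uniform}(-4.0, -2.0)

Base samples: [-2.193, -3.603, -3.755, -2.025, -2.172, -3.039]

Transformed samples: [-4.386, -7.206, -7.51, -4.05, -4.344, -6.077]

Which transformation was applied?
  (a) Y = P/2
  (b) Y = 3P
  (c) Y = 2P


Checking option (c) Y = 2P:
  P = -2.193 -> Y = -4.386 ✓
  P = -3.603 -> Y = -7.206 ✓
  P = -3.755 -> Y = -7.51 ✓
All samples match this transformation.

(c) 2P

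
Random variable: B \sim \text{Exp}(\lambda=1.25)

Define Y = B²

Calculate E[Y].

Using E[X²] = Var(X) + (E[X])²:
E[B] = 0.8
Var(B) = 1/1.25^2 = 0.64
E[B²] = 0.64 + 0.8² = 0.64 + 0.64 = 1.28

1.28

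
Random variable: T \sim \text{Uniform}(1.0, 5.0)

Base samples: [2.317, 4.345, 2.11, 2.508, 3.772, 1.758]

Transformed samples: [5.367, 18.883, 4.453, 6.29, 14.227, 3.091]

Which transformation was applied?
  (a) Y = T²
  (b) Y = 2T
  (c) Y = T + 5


Checking option (a) Y = T²:
  T = 2.317 -> Y = 5.367 ✓
  T = 4.345 -> Y = 18.883 ✓
  T = 2.11 -> Y = 4.453 ✓
All samples match this transformation.

(a) T²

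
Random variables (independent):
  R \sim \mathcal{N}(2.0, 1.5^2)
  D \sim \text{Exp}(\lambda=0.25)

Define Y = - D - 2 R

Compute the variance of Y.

For independent RVs: Var(aX + bY) = a²Var(X) + b²Var(Y)
Var(R) = 2.25
Var(D) = 16
Var(Y) = (-2)²*2.25 + (-1)²*16
= 4*2.25 + 1*16 = 25

25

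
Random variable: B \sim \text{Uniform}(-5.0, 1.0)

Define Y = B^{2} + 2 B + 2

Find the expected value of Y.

E[Y] = 1*E[B²] + 2*E[B] + 2
E[B] = -2
E[B²] = Var(B) + (E[B])² = 3 + 4 = 7
E[Y] = 1*7 + 2*(-2) + 2 = 5

5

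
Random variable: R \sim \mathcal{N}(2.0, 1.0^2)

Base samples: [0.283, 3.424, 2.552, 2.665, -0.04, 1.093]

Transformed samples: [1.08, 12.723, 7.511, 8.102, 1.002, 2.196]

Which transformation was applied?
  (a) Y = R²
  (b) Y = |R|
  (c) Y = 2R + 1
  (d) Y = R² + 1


Checking option (d) Y = R² + 1:
  R = 0.283 -> Y = 1.08 ✓
  R = 3.424 -> Y = 12.723 ✓
  R = 2.552 -> Y = 7.511 ✓
All samples match this transformation.

(d) R² + 1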